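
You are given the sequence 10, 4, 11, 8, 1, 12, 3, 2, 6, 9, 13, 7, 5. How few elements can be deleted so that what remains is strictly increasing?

8

Fewest deletions = n − (longest strictly increasing subsequence).
i:      1  2  3  4  5  6  7  8  9 10 11 12 13
a[i]:  10  4 11  8  1 12  3  2  6  9 13  7  5
dp:     1  1  2  2  1  3  2  2  3  4  5  4  3
max dp = 5, so deletions = 13 − 5 = 8.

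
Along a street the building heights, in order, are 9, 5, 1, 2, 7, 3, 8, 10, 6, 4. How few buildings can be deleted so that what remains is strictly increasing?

5

Fewest deletions = n − (longest strictly increasing subsequence).
Patience tails:
9 → extends → [9]
5 → replaces 9 → [5]
1 → replaces 5 → [1]
2 → extends → [1, 2]
7 → extends → [1, 2, 7]
3 → replaces 7 → [1, 2, 3]
8 → extends → [1, 2, 3, 8]
10 → extends → [1, 2, 3, 8, 10]
6 → replaces 8 → [1, 2, 3, 6, 10]
4 → replaces 6 → [1, 2, 3, 4, 10]
Longest strictly increasing subsequence has length 5, so deletions = 10 − 5 = 5.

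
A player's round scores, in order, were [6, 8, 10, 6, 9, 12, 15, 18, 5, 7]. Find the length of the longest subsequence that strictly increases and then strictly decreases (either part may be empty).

inc[i] = longest strictly increasing subsequence ending at i; dec[i] = longest strictly decreasing subsequence starting at i:
i:      1  2  3  4  5  6  7  8  9 10
a[i]:   6  8 10  6  9 12 15 18  5  7
inc:    1  2  3  1  3  4  5  6  1  2
dec:    2  3  3  2  2  2  2  2  1  1
Best peak at i=8 (value 18): inc=6, dec=2, length 6+2−1 = 7.

7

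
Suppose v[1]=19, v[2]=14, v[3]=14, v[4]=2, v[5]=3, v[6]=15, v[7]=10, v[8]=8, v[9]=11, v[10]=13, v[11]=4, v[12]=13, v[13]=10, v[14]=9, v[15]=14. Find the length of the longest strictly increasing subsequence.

6

Track the smallest tail for each achievable length (strict):
19 → extends → [19]
14 → replaces 19 → [14]
14 → already a tail → [14]
2 → replaces 14 → [2]
3 → extends → [2, 3]
15 → extends → [2, 3, 15]
10 → replaces 15 → [2, 3, 10]
8 → replaces 10 → [2, 3, 8]
11 → extends → [2, 3, 8, 11]
13 → extends → [2, 3, 8, 11, 13]
4 → replaces 8 → [2, 3, 4, 11, 13]
13 → already a tail → [2, 3, 4, 11, 13]
10 → replaces 11 → [2, 3, 4, 10, 13]
9 → replaces 10 → [2, 3, 4, 9, 13]
14 → extends → [2, 3, 4, 9, 13, 14]
Six tails, so the longest strictly increasing subsequence has length 6 (e.g. 2, 3, 10, 11, 13, 14).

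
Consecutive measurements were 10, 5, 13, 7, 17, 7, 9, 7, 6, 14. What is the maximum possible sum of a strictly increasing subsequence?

Let S[i] be the best sum of a strictly increasing subsequence ending at i:
i:      1  2  3  4  5  6  7  8  9 10
a[i]:  10  5 13  7 17  7  9  7  6 14
S:     10  5 23 12 40 12 21 12 11 37
Maximum is 40 (e.g. 10 + 13 + 17).

40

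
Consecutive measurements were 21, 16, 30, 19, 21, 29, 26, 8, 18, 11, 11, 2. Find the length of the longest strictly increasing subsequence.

Track the smallest tail for each achievable length (strict):
21 → extends → [21]
16 → replaces 21 → [16]
30 → extends → [16, 30]
19 → replaces 30 → [16, 19]
21 → extends → [16, 19, 21]
29 → extends → [16, 19, 21, 29]
26 → replaces 29 → [16, 19, 21, 26]
8 → replaces 16 → [8, 19, 21, 26]
18 → replaces 19 → [8, 18, 21, 26]
11 → replaces 18 → [8, 11, 21, 26]
11 → already a tail → [8, 11, 21, 26]
2 → replaces 8 → [2, 11, 21, 26]
Four tails, so the longest strictly increasing subsequence has length 4 (e.g. 16, 19, 21, 29).

4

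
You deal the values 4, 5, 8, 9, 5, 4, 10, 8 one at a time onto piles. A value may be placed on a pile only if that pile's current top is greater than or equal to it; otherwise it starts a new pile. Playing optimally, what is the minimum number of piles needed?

5

Place each on the leftmost legal pile:
4 → new pile 1 (tops now [4])
5 → new pile 2 (tops now [4, 5])
8 → new pile 3 (tops now [4, 5, 8])
9 → new pile 4 (tops now [4, 5, 8, 9])
5 → pile 2 (tops now [4, 5, 8, 9])
4 → pile 1 (tops now [4, 5, 8, 9])
10 → new pile 5 (tops now [4, 5, 8, 9, 10])
8 → pile 3 (tops now [4, 5, 8, 9, 10])
Five piles.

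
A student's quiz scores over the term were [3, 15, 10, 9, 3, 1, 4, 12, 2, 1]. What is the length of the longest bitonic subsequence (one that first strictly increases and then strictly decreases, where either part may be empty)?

inc[i] = longest strictly increasing subsequence ending at i; dec[i] = longest strictly decreasing subsequence starting at i:
i:      1  2  3  4  5  6  7  8  9 10
a[i]:   3 15 10  9  3  1  4 12  2  1
inc:    1  2  2  2  1  1  2  3  2  1
dec:    3  6  5  4  3  1  3  3  2  1
Best peak at i=2 (value 15): inc=2, dec=6, length 2+6−1 = 7.

7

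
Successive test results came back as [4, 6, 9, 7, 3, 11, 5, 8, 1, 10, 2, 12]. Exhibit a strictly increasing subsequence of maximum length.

4, 6, 7, 8, 10, 12

Patience tails give the LIS length; then backtrack through the dp parents:
4 → extends → [4]
6 → extends → [4, 6]
9 → extends → [4, 6, 9]
7 → replaces 9 → [4, 6, 7]
3 → replaces 4 → [3, 6, 7]
11 → extends → [3, 6, 7, 11]
5 → replaces 6 → [3, 5, 7, 11]
8 → replaces 11 → [3, 5, 7, 8]
1 → replaces 3 → [1, 5, 7, 8]
10 → extends → [1, 5, 7, 8, 10]
2 → replaces 5 → [1, 2, 7, 8, 10]
12 → extends → [1, 2, 7, 8, 10, 12]
Length 6; one witness is 4, 6, 7, 8, 10, 12.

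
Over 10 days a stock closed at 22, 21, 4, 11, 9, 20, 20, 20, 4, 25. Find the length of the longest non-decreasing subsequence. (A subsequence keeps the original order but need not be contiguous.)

Track the smallest tail for each achievable length (allowing ties):
22 → extends → [22]
21 → replaces 22 → [21]
4 → replaces 21 → [4]
11 → extends → [4, 11]
9 → replaces 11 → [4, 9]
20 → extends → [4, 9, 20]
20 → extends → [4, 9, 20, 20]
20 → extends → [4, 9, 20, 20, 20]
4 → replaces 9 → [4, 4, 20, 20, 20]
25 → extends → [4, 4, 20, 20, 20, 25]
Six tails, so the longest non-decreasing subsequence has length 6 (e.g. 4, 11, 20, 20, 20, 25).

6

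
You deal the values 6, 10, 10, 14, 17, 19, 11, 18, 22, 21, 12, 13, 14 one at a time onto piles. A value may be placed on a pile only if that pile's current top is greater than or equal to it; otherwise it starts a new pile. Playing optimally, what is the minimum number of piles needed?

6

Place each on the leftmost legal pile:
6 → new pile 1 (tops now [6])
10 → new pile 2 (tops now [6, 10])
10 → pile 2 (tops now [6, 10])
14 → new pile 3 (tops now [6, 10, 14])
17 → new pile 4 (tops now [6, 10, 14, 17])
19 → new pile 5 (tops now [6, 10, 14, 17, 19])
11 → pile 3 (tops now [6, 10, 11, 17, 19])
18 → pile 5 (tops now [6, 10, 11, 17, 18])
22 → new pile 6 (tops now [6, 10, 11, 17, 18, 22])
21 → pile 6 (tops now [6, 10, 11, 17, 18, 21])
12 → pile 4 (tops now [6, 10, 11, 12, 18, 21])
13 → pile 5 (tops now [6, 10, 11, 12, 13, 21])
14 → pile 6 (tops now [6, 10, 11, 12, 13, 14])
Six piles.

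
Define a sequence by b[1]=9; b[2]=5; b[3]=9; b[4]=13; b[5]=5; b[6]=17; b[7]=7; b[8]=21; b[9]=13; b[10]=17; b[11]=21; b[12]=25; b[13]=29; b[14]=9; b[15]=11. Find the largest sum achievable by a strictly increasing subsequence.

119

Let S[i] be the best sum of a strictly increasing subsequence ending at i:
i:       1   2   3   4   5   6   7   8   9  10  11  12  13  14  15
b[i]:    9   5   9  13   5  17   7  21  13  17  21  25  29   9  11
S:       9   5  14  27   5  44  12  65  27  44  65  90 119  21  32
Maximum is 119 (e.g. 5 + 9 + 13 + 17 + 21 + 25 + 29).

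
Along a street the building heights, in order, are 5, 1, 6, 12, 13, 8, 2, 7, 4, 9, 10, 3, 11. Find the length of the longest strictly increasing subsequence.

6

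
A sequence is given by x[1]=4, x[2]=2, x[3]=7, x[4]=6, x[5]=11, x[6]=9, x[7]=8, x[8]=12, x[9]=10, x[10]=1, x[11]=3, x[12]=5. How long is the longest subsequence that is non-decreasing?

Track the smallest tail for each achievable length (allowing ties):
4 → extends → [4]
2 → replaces 4 → [2]
7 → extends → [2, 7]
6 → replaces 7 → [2, 6]
11 → extends → [2, 6, 11]
9 → replaces 11 → [2, 6, 9]
8 → replaces 9 → [2, 6, 8]
12 → extends → [2, 6, 8, 12]
10 → replaces 12 → [2, 6, 8, 10]
1 → replaces 2 → [1, 6, 8, 10]
3 → replaces 6 → [1, 3, 8, 10]
5 → replaces 8 → [1, 3, 5, 10]
Four tails, so the longest non-decreasing subsequence has length 4 (e.g. 4, 7, 11, 12).

4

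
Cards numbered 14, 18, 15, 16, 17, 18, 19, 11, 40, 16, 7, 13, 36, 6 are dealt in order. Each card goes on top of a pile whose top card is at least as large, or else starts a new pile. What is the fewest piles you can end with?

Place each on the leftmost legal pile:
14 → new pile 1 (tops now [14])
18 → new pile 2 (tops now [14, 18])
15 → pile 2 (tops now [14, 15])
16 → new pile 3 (tops now [14, 15, 16])
17 → new pile 4 (tops now [14, 15, 16, 17])
18 → new pile 5 (tops now [14, 15, 16, 17, 18])
19 → new pile 6 (tops now [14, 15, 16, 17, 18, 19])
11 → pile 1 (tops now [11, 15, 16, 17, 18, 19])
40 → new pile 7 (tops now [11, 15, 16, 17, 18, 19, 40])
16 → pile 3 (tops now [11, 15, 16, 17, 18, 19, 40])
7 → pile 1 (tops now [7, 15, 16, 17, 18, 19, 40])
13 → pile 2 (tops now [7, 13, 16, 17, 18, 19, 40])
36 → pile 7 (tops now [7, 13, 16, 17, 18, 19, 36])
6 → pile 1 (tops now [6, 13, 16, 17, 18, 19, 36])
Seven piles.

7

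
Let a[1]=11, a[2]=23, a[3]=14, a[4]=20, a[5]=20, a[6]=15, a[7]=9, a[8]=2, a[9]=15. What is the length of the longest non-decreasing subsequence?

Track the smallest tail for each achievable length (allowing ties):
11 → extends → [11]
23 → extends → [11, 23]
14 → replaces 23 → [11, 14]
20 → extends → [11, 14, 20]
20 → extends → [11, 14, 20, 20]
15 → replaces 20 → [11, 14, 15, 20]
9 → replaces 11 → [9, 14, 15, 20]
2 → replaces 9 → [2, 14, 15, 20]
15 → replaces 20 → [2, 14, 15, 15]
Four tails, so the longest non-decreasing subsequence has length 4 (e.g. 11, 14, 20, 20).

4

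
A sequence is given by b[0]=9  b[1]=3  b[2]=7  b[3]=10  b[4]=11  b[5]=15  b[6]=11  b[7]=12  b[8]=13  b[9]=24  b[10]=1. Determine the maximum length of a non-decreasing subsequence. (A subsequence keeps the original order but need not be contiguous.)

Track the smallest tail for each achievable length (allowing ties):
9 → extends → [9]
3 → replaces 9 → [3]
7 → extends → [3, 7]
10 → extends → [3, 7, 10]
11 → extends → [3, 7, 10, 11]
15 → extends → [3, 7, 10, 11, 15]
11 → replaces 15 → [3, 7, 10, 11, 11]
12 → extends → [3, 7, 10, 11, 11, 12]
13 → extends → [3, 7, 10, 11, 11, 12, 13]
24 → extends → [3, 7, 10, 11, 11, 12, 13, 24]
1 → replaces 3 → [1, 7, 10, 11, 11, 12, 13, 24]
Eight tails, so the longest non-decreasing subsequence has length 8 (e.g. 3, 7, 10, 11, 11, 12, 13, 24).

8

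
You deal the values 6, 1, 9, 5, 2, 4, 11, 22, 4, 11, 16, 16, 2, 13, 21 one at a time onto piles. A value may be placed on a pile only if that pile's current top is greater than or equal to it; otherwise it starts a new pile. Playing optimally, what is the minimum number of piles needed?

6

Place each on the leftmost legal pile:
6 → new pile 1 (tops now [6])
1 → pile 1 (tops now [1])
9 → new pile 2 (tops now [1, 9])
5 → pile 2 (tops now [1, 5])
2 → pile 2 (tops now [1, 2])
4 → new pile 3 (tops now [1, 2, 4])
11 → new pile 4 (tops now [1, 2, 4, 11])
22 → new pile 5 (tops now [1, 2, 4, 11, 22])
4 → pile 3 (tops now [1, 2, 4, 11, 22])
11 → pile 4 (tops now [1, 2, 4, 11, 22])
16 → pile 5 (tops now [1, 2, 4, 11, 16])
16 → pile 5 (tops now [1, 2, 4, 11, 16])
2 → pile 2 (tops now [1, 2, 4, 11, 16])
13 → pile 5 (tops now [1, 2, 4, 11, 13])
21 → new pile 6 (tops now [1, 2, 4, 11, 13, 21])
Six piles.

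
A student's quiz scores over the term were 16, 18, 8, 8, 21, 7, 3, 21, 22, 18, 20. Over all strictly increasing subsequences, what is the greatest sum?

Let S[i] be the best sum of a strictly increasing subsequence ending at i:
i:      1  2  3  4  5  6  7  8  9 10 11
a[i]:  16 18  8  8 21  7  3 21 22 18 20
S:     16 34  8  8 55  7  3 55 77 34 54
Maximum is 77 (e.g. 16 + 18 + 21 + 22).

77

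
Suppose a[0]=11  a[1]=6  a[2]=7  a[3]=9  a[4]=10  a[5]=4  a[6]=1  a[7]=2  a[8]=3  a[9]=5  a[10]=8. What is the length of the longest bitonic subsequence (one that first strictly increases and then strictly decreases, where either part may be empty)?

6

inc[i] = longest strictly increasing subsequence ending at i; dec[i] = longest strictly decreasing subsequence starting at i:
i:      0  1  2  3  4  5  6  7  8  9 10
a[i]:  11  6  7  9 10  4  1  2  3  5  8
inc:    1  1  2  3  4  1  1  2  3  4  5
dec:    4  3  3  3  3  2  1  1  1  1  1
Best peak at i=4 (value 10): inc=4, dec=3, length 4+3−1 = 6.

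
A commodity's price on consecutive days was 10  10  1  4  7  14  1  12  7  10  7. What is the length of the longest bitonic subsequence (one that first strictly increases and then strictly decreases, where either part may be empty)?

7

inc[i] = longest strictly increasing subsequence ending at i; dec[i] = longest strictly decreasing subsequence starting at i:
i:      1  2  3  4  5  6  7  8  9 10 11
a[i]:  10 10  1  4  7 14  1 12  7 10  7
inc:    1  1  1  2  3  4  1  4  3  4  3
dec:    3  3  1  2  2  4  1  3  1  2  1
Best peak at i=6 (value 14): inc=4, dec=4, length 4+4−1 = 7.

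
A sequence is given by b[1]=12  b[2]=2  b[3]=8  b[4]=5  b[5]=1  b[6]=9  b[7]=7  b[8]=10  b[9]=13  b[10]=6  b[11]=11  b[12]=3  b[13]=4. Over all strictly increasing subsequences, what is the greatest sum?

42

Let S[i] be the best sum of a strictly increasing subsequence ending at i:
i:      1  2  3  4  5  6  7  8  9 10 11 12 13
b[i]:  12  2  8  5  1  9  7 10 13  6 11  3  4
S:     12  2 10  7  1 19 14 29 42 13 40  5  9
Maximum is 42 (e.g. 2 + 8 + 9 + 10 + 13).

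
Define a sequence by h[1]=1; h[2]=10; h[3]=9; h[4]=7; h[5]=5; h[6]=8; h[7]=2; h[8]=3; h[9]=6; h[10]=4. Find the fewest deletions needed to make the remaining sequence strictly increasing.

Fewest deletions = n − (longest strictly increasing subsequence).
i:      1  2  3  4  5  6  7  8  9 10
h[i]:   1 10  9  7  5  8  2  3  6  4
dp:     1  2  2  2  2  3  2  3  4  4
max dp = 4, so deletions = 10 − 4 = 6.

6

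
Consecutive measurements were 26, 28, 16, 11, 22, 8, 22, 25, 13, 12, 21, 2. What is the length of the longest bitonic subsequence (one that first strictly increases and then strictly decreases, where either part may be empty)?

inc[i] = longest strictly increasing subsequence ending at i; dec[i] = longest strictly decreasing subsequence starting at i:
i:      1  2  3  4  5  6  7  8  9 10 11 12
a[i]:  26 28 16 11 22  8 22 25 13 12 21  2
inc:    1  2  1  1  2  1  2  3  2  2  3  1
dec:    5  5  4  3  4  2  4  4  3  2  2  1
Best peak at i=2 (value 28): inc=2, dec=5, length 2+5−1 = 6.

6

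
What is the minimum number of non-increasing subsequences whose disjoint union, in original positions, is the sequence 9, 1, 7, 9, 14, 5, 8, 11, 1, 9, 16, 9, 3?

Place each on the leftmost legal pile:
9 → new pile 1 (tops now [9])
1 → pile 1 (tops now [1])
7 → new pile 2 (tops now [1, 7])
9 → new pile 3 (tops now [1, 7, 9])
14 → new pile 4 (tops now [1, 7, 9, 14])
5 → pile 2 (tops now [1, 5, 9, 14])
8 → pile 3 (tops now [1, 5, 8, 14])
11 → pile 4 (tops now [1, 5, 8, 11])
1 → pile 1 (tops now [1, 5, 8, 11])
9 → pile 4 (tops now [1, 5, 8, 9])
16 → new pile 5 (tops now [1, 5, 8, 9, 16])
9 → pile 4 (tops now [1, 5, 8, 9, 16])
3 → pile 2 (tops now [1, 3, 8, 9, 16])
Five piles.

5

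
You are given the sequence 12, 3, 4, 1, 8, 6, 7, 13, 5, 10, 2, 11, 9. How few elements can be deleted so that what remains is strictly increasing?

7

Fewest deletions = n − (longest strictly increasing subsequence).
i:      1  2  3  4  5  6  7  8  9 10 11 12 13
a[i]:  12  3  4  1  8  6  7 13  5 10  2 11  9
dp:     1  1  2  1  3  3  4  5  3  5  2  6  5
max dp = 6, so deletions = 13 − 6 = 7.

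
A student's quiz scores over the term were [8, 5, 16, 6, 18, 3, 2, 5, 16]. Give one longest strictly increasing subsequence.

8, 16, 18

Patience tails give the LIS length; then backtrack through the dp parents:
8 → extends → [8]
5 → replaces 8 → [5]
16 → extends → [5, 16]
6 → replaces 16 → [5, 6]
18 → extends → [5, 6, 18]
3 → replaces 5 → [3, 6, 18]
2 → replaces 3 → [2, 6, 18]
5 → replaces 6 → [2, 5, 18]
16 → replaces 18 → [2, 5, 16]
Length 3; one witness is 8, 16, 18.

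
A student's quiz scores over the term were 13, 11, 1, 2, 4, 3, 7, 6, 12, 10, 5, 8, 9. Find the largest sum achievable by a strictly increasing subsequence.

Let S[i] be the best sum of a strictly increasing subsequence ending at i:
i:      1  2  3  4  5  6  7  8  9 10 11 12 13
a[i]:  13 11  1  2  4  3  7  6 12 10  5  8  9
S:     13 11  1  3  7  6 14 13 26 24 12 22 31
Maximum is 31 (e.g. 1 + 2 + 4 + 7 + 8 + 9).

31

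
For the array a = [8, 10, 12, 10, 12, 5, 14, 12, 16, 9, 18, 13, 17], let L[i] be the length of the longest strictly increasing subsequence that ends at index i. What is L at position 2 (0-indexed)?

dp[i] = 1 + max{dp[j] : j<i, a[j]<a[i]} (or 1 if no such j):
i:      0  1  2  3  4  5  6  7  8  9 10 11 12
a[i]:   8 10 12 10 12  5 14 12 16  9 18 13 17
dp:     1  2  3  2  3  1  4  3  5  2  6  4  6
At index 2 the value is 3.

3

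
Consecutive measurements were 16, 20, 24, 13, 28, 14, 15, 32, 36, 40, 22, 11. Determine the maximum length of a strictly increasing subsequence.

Track the smallest tail for each achievable length (strict):
16 → extends → [16]
20 → extends → [16, 20]
24 → extends → [16, 20, 24]
13 → replaces 16 → [13, 20, 24]
28 → extends → [13, 20, 24, 28]
14 → replaces 20 → [13, 14, 24, 28]
15 → replaces 24 → [13, 14, 15, 28]
32 → extends → [13, 14, 15, 28, 32]
36 → extends → [13, 14, 15, 28, 32, 36]
40 → extends → [13, 14, 15, 28, 32, 36, 40]
22 → replaces 28 → [13, 14, 15, 22, 32, 36, 40]
11 → replaces 13 → [11, 14, 15, 22, 32, 36, 40]
Seven tails, so the longest strictly increasing subsequence has length 7 (e.g. 16, 20, 24, 28, 32, 36, 40).

7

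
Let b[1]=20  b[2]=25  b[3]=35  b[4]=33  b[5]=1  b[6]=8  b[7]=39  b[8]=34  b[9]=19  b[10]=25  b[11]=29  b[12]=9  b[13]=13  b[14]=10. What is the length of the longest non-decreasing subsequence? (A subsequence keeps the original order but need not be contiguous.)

Track the smallest tail for each achievable length (allowing ties):
20 → extends → [20]
25 → extends → [20, 25]
35 → extends → [20, 25, 35]
33 → replaces 35 → [20, 25, 33]
1 → replaces 20 → [1, 25, 33]
8 → replaces 25 → [1, 8, 33]
39 → extends → [1, 8, 33, 39]
34 → replaces 39 → [1, 8, 33, 34]
19 → replaces 33 → [1, 8, 19, 34]
25 → replaces 34 → [1, 8, 19, 25]
29 → extends → [1, 8, 19, 25, 29]
9 → replaces 19 → [1, 8, 9, 25, 29]
13 → replaces 25 → [1, 8, 9, 13, 29]
10 → replaces 13 → [1, 8, 9, 10, 29]
Five tails, so the longest non-decreasing subsequence has length 5 (e.g. 1, 8, 19, 25, 29).

5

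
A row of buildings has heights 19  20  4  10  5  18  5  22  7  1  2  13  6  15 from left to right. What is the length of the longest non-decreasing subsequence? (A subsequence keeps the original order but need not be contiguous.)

6

Let dp[i] be the length of the longest such subsequence ending at index i:
i:      1  2  3  4  5  6  7  8  9 10 11 12 13 14
a[i]:  19 20  4 10  5 18  5 22  7  1  2 13  6 15
dp:     1  2  1  2  2  3  3  4  4  1  2  5  4  6
Maximum dp value is 6.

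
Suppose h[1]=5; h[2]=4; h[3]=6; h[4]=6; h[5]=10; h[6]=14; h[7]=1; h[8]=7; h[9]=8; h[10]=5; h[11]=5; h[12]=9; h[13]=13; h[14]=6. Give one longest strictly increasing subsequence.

Patience tails give the LIS length; then backtrack through the dp parents:
5 → extends → [5]
4 → replaces 5 → [4]
6 → extends → [4, 6]
6 → already a tail → [4, 6]
10 → extends → [4, 6, 10]
14 → extends → [4, 6, 10, 14]
1 → replaces 4 → [1, 6, 10, 14]
7 → replaces 10 → [1, 6, 7, 14]
8 → replaces 14 → [1, 6, 7, 8]
5 → replaces 6 → [1, 5, 7, 8]
5 → already a tail → [1, 5, 7, 8]
9 → extends → [1, 5, 7, 8, 9]
13 → extends → [1, 5, 7, 8, 9, 13]
6 → replaces 7 → [1, 5, 6, 8, 9, 13]
Length 6; one witness is 5, 6, 7, 8, 9, 13.

5, 6, 7, 8, 9, 13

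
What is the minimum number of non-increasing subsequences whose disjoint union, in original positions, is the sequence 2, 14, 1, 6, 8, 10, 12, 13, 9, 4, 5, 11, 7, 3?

6

Place each on the leftmost legal pile:
2 → new pile 1 (tops now [2])
14 → new pile 2 (tops now [2, 14])
1 → pile 1 (tops now [1, 14])
6 → pile 2 (tops now [1, 6])
8 → new pile 3 (tops now [1, 6, 8])
10 → new pile 4 (tops now [1, 6, 8, 10])
12 → new pile 5 (tops now [1, 6, 8, 10, 12])
13 → new pile 6 (tops now [1, 6, 8, 10, 12, 13])
9 → pile 4 (tops now [1, 6, 8, 9, 12, 13])
4 → pile 2 (tops now [1, 4, 8, 9, 12, 13])
5 → pile 3 (tops now [1, 4, 5, 9, 12, 13])
11 → pile 5 (tops now [1, 4, 5, 9, 11, 13])
7 → pile 4 (tops now [1, 4, 5, 7, 11, 13])
3 → pile 2 (tops now [1, 3, 5, 7, 11, 13])
Six piles.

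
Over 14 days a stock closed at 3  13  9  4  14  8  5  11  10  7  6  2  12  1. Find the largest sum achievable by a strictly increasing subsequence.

38

Let S[i] be the best sum of a strictly increasing subsequence ending at i:
i:      1  2  3  4  5  6  7  8  9 10 11 12 13 14
a[i]:   3 13  9  4 14  8  5 11 10  7  6  2 12  1
S:      3 16 12  7 30 15 12 26 25 19 18  2 38  1
Maximum is 38 (e.g. 3 + 4 + 8 + 11 + 12).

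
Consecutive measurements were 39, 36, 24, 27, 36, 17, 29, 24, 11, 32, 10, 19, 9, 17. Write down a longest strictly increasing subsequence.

Patience tails give the LIS length; then backtrack through the dp parents:
39 → extends → [39]
36 → replaces 39 → [36]
24 → replaces 36 → [24]
27 → extends → [24, 27]
36 → extends → [24, 27, 36]
17 → replaces 24 → [17, 27, 36]
29 → replaces 36 → [17, 27, 29]
24 → replaces 27 → [17, 24, 29]
11 → replaces 17 → [11, 24, 29]
32 → extends → [11, 24, 29, 32]
10 → replaces 11 → [10, 24, 29, 32]
19 → replaces 24 → [10, 19, 29, 32]
9 → replaces 10 → [9, 19, 29, 32]
17 → replaces 19 → [9, 17, 29, 32]
Length 4; one witness is 24, 27, 29, 32.

24, 27, 29, 32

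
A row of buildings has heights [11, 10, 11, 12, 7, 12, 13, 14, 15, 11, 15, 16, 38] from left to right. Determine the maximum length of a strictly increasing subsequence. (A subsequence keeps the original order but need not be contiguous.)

8

Let dp[i] be the length of the longest such subsequence ending at index i:
i:      1  2  3  4  5  6  7  8  9 10 11 12 13
a[i]:  11 10 11 12  7 12 13 14 15 11 15 16 38
dp:     1  1  2  3  1  3  4  5  6  2  6  7  8
Maximum dp value is 8.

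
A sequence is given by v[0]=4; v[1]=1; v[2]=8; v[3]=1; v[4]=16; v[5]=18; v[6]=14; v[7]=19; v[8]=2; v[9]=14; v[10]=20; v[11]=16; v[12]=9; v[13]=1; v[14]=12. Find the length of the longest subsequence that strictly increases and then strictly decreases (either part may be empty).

inc[i] = longest strictly increasing subsequence ending at i; dec[i] = longest strictly decreasing subsequence starting at i:
i:      0  1  2  3  4  5  6  7  8  9 10 11 12 13 14
v[i]:   4  1  8  1 16 18 14 19  2 14 20 16  9  1 12
inc:    1  1  2  1  3  4  3  5  2  3  6  4  3  1  4
dec:    3  1  3  1  4  4  3  4  2  3  4  3  2  1  1
Best peak at i=10 (value 20): inc=6, dec=4, length 6+4−1 = 9.

9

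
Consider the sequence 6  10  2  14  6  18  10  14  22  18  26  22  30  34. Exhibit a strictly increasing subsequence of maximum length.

Patience tails give the LIS length; then backtrack through the dp parents:
6 → extends → [6]
10 → extends → [6, 10]
2 → replaces 6 → [2, 10]
14 → extends → [2, 10, 14]
6 → replaces 10 → [2, 6, 14]
18 → extends → [2, 6, 14, 18]
10 → replaces 14 → [2, 6, 10, 18]
14 → replaces 18 → [2, 6, 10, 14]
22 → extends → [2, 6, 10, 14, 22]
18 → replaces 22 → [2, 6, 10, 14, 18]
26 → extends → [2, 6, 10, 14, 18, 26]
22 → replaces 26 → [2, 6, 10, 14, 18, 22]
30 → extends → [2, 6, 10, 14, 18, 22, 30]
34 → extends → [2, 6, 10, 14, 18, 22, 30, 34]
Length 8; one witness is 6, 10, 14, 18, 22, 26, 30, 34.

6, 10, 14, 18, 22, 26, 30, 34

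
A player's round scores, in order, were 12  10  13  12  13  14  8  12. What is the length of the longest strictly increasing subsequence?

4

Track the smallest tail for each achievable length (strict):
12 → extends → [12]
10 → replaces 12 → [10]
13 → extends → [10, 13]
12 → replaces 13 → [10, 12]
13 → extends → [10, 12, 13]
14 → extends → [10, 12, 13, 14]
8 → replaces 10 → [8, 12, 13, 14]
12 → already a tail → [8, 12, 13, 14]
Four tails, so the longest strictly increasing subsequence has length 4 (e.g. 10, 12, 13, 14).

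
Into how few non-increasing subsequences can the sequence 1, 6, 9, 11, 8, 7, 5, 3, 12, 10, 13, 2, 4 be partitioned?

6

The minimum number of non-increasing subsequences covering a sequence equals the length of its longest strictly increasing subsequence.
LIS length is 6 (e.g. 1, 6, 9, 11, 12, 13), so 6 piles are needed.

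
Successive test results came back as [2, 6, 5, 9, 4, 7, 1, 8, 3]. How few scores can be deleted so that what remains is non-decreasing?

5

Fewest deletions = n − (longest non-decreasing subsequence).
Patience tails:
2 → extends → [2]
6 → extends → [2, 6]
5 → replaces 6 → [2, 5]
9 → extends → [2, 5, 9]
4 → replaces 5 → [2, 4, 9]
7 → replaces 9 → [2, 4, 7]
1 → replaces 2 → [1, 4, 7]
8 → extends → [1, 4, 7, 8]
3 → replaces 4 → [1, 3, 7, 8]
Longest non-decreasing subsequence has length 4, so deletions = 9 − 4 = 5.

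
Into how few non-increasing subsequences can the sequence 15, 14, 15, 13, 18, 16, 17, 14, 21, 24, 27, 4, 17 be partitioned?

7

The minimum number of non-increasing subsequences covering a sequence equals the length of its longest strictly increasing subsequence.
LIS length is 7 (e.g. 14, 15, 16, 17, 21, 24, 27), so 7 piles are needed.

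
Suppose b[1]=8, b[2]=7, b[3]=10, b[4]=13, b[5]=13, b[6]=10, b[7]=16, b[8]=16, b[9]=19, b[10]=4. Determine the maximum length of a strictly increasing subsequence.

5

Let dp[i] be the length of the longest such subsequence ending at index i:
i:      1  2  3  4  5  6  7  8  9 10
b[i]:   8  7 10 13 13 10 16 16 19  4
dp:     1  1  2  3  3  2  4  4  5  1
Maximum dp value is 5.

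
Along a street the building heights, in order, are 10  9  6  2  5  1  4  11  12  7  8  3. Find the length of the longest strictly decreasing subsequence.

6

Negate each value so 'decreasing' becomes 'increasing', then run patience tails on the negated sequence:
-10 → extends → [-10]
-9 → extends → [-10, -9]
-6 → extends → [-10, -9, -6]
-2 → extends → [-10, -9, -6, -2]
-5 → replaces -2 → [-10, -9, -6, -5]
-1 → extends → [-10, -9, -6, -5, -1]
-4 → replaces -1 → [-10, -9, -6, -5, -4]
-11 → replaces -10 → [-11, -9, -6, -5, -4]
-12 → replaces -11 → [-12, -9, -6, -5, -4]
-7 → replaces -6 → [-12, -9, -7, -5, -4]
-8 → replaces -7 → [-12, -9, -8, -5, -4]
-3 → extends → [-12, -9, -8, -5, -4, -3]
Six tails, so the longest strictly decreasing subsequence of the original has length 6.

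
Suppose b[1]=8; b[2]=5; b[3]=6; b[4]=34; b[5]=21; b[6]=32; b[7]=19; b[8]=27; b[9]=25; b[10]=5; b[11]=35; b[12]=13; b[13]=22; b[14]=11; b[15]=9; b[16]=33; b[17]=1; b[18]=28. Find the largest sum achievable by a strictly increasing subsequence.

99

Let S[i] be the best sum of a strictly increasing subsequence ending at i:
i:      1  2  3  4  5  6  7  8  9 10 11 12 13 14 15 16 17 18
b[i]:   8  5  6 34 21 32 19 27 25  5 35 13 22 11  9 33  1 28
S:      8  5 11 45 32 64 30 59 57  5 99 24 54 22 20 97  1 87
Maximum is 99 (e.g. 5 + 6 + 21 + 32 + 35).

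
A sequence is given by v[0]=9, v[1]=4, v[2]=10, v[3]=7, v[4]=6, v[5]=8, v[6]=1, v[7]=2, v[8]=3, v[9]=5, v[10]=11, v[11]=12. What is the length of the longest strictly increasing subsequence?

Let dp[i] be the length of the longest such subsequence ending at index i:
i:      0  1  2  3  4  5  6  7  8  9 10 11
v[i]:   9  4 10  7  6  8  1  2  3  5 11 12
dp:     1  1  2  2  2  3  1  2  3  4  5  6
Maximum dp value is 6.

6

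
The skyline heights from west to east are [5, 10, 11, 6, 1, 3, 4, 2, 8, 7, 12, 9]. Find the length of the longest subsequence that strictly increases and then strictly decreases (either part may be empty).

inc[i] = longest strictly increasing subsequence ending at i; dec[i] = longest strictly decreasing subsequence starting at i:
i:      1  2  3  4  5  6  7  8  9 10 11 12
a[i]:   5 10 11  6  1  3  4  2  8  7 12  9
inc:    1  2  3  2  1  2  3  2  4  4  5  5
dec:    3  4  4  3  1  2  2  1  2  1  2  1
Best peak at i=3 (value 11): inc=3, dec=4, length 3+4−1 = 6.

6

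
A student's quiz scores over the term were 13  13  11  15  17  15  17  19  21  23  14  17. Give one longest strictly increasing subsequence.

13, 15, 17, 19, 21, 23

Patience tails give the LIS length; then backtrack through the dp parents:
13 → extends → [13]
13 → already a tail → [13]
11 → replaces 13 → [11]
15 → extends → [11, 15]
17 → extends → [11, 15, 17]
15 → already a tail → [11, 15, 17]
17 → already a tail → [11, 15, 17]
19 → extends → [11, 15, 17, 19]
21 → extends → [11, 15, 17, 19, 21]
23 → extends → [11, 15, 17, 19, 21, 23]
14 → replaces 15 → [11, 14, 17, 19, 21, 23]
17 → already a tail → [11, 14, 17, 19, 21, 23]
Length 6; one witness is 13, 15, 17, 19, 21, 23.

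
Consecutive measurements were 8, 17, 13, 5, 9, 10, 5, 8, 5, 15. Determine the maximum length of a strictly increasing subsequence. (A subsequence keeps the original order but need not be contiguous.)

Track the smallest tail for each achievable length (strict):
8 → extends → [8]
17 → extends → [8, 17]
13 → replaces 17 → [8, 13]
5 → replaces 8 → [5, 13]
9 → replaces 13 → [5, 9]
10 → extends → [5, 9, 10]
5 → already a tail → [5, 9, 10]
8 → replaces 9 → [5, 8, 10]
5 → already a tail → [5, 8, 10]
15 → extends → [5, 8, 10, 15]
Four tails, so the longest strictly increasing subsequence has length 4 (e.g. 8, 9, 10, 15).

4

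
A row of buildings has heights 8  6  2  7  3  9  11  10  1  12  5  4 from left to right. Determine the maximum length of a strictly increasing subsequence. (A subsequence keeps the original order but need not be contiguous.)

Let dp[i] be the length of the longest such subsequence ending at index i:
i:      1  2  3  4  5  6  7  8  9 10 11 12
a[i]:   8  6  2  7  3  9 11 10  1 12  5  4
dp:     1  1  1  2  2  3  4  4  1  5  3  3
Maximum dp value is 5.

5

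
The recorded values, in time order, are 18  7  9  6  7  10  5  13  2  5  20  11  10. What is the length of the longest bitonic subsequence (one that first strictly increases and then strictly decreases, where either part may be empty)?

7

inc[i] = longest strictly increasing subsequence ending at i; dec[i] = longest strictly decreasing subsequence starting at i:
i:      1  2  3  4  5  6  7  8  9 10 11 12 13
a[i]:  18  7  9  6  7 10  5 13  2  5 20 11 10
inc:    1  1  2  1  2  3  1  4  1  2  5  4  3
dec:    5  4  4  3  3  3  2  3  1  1  3  2  1
Best peak at i=11 (value 20): inc=5, dec=3, length 5+3−1 = 7.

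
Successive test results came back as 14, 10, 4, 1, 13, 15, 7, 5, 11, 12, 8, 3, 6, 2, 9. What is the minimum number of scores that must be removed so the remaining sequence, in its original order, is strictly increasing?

11

Fewest deletions = n − (longest strictly increasing subsequence).
i:      1  2  3  4  5  6  7  8  9 10 11 12 13 14 15
a[i]:  14 10  4  1 13 15  7  5 11 12  8  3  6  2  9
dp:     1  1  1  1  2  3  2  2  3  4  3  2  3  2  4
max dp = 4, so deletions = 15 − 4 = 11.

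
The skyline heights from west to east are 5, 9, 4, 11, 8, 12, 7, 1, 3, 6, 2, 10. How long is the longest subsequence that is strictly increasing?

Track the smallest tail for each achievable length (strict):
5 → extends → [5]
9 → extends → [5, 9]
4 → replaces 5 → [4, 9]
11 → extends → [4, 9, 11]
8 → replaces 9 → [4, 8, 11]
12 → extends → [4, 8, 11, 12]
7 → replaces 8 → [4, 7, 11, 12]
1 → replaces 4 → [1, 7, 11, 12]
3 → replaces 7 → [1, 3, 11, 12]
6 → replaces 11 → [1, 3, 6, 12]
2 → replaces 3 → [1, 2, 6, 12]
10 → replaces 12 → [1, 2, 6, 10]
Four tails, so the longest strictly increasing subsequence has length 4 (e.g. 5, 9, 11, 12).

4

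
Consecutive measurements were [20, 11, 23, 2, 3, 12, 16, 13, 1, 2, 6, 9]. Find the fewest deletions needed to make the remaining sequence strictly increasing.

8

Fewest deletions = n − (longest strictly increasing subsequence).
Patience tails:
20 → extends → [20]
11 → replaces 20 → [11]
23 → extends → [11, 23]
2 → replaces 11 → [2, 23]
3 → replaces 23 → [2, 3]
12 → extends → [2, 3, 12]
16 → extends → [2, 3, 12, 16]
13 → replaces 16 → [2, 3, 12, 13]
1 → replaces 2 → [1, 3, 12, 13]
2 → replaces 3 → [1, 2, 12, 13]
6 → replaces 12 → [1, 2, 6, 13]
9 → replaces 13 → [1, 2, 6, 9]
Longest strictly increasing subsequence has length 4, so deletions = 12 − 4 = 8.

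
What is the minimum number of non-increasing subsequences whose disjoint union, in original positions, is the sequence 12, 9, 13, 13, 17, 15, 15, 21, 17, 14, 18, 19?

6

The minimum number of non-increasing subsequences covering a sequence equals the length of its longest strictly increasing subsequence.
LIS length is 6 (e.g. 12, 13, 15, 17, 18, 19), so 6 piles are needed.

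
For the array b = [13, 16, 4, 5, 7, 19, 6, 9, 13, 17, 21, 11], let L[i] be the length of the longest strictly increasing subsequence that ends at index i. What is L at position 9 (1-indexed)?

5

dp[i] = 1 + max{dp[j] : j<i, b[j]<b[i]} (or 1 if no such j):
i:      1  2  3  4  5  6  7  8  9 10 11 12
b[i]:  13 16  4  5  7 19  6  9 13 17 21 11
dp:     1  2  1  2  3  4  3  4  5  6  7  5
At index 9 the value is 5.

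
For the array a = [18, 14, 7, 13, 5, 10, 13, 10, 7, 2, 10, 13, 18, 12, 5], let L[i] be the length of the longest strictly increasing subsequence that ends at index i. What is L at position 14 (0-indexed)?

dp[i] = 1 + max{dp[j] : j<i, a[j]<a[i]} (or 1 if no such j):
i:      0  1  2  3  4  5  6  7  8  9 10 11 12 13 14
a[i]:  18 14  7 13  5 10 13 10  7  2 10 13 18 12  5
dp:     1  1  1  2  1  2  3  2  2  1  3  4  5  4  2
At index 14 the value is 2.

2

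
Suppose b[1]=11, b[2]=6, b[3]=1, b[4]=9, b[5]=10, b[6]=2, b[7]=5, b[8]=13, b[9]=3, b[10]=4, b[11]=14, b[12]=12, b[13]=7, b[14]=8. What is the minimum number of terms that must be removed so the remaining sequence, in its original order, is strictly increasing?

8

Fewest deletions = n − (longest strictly increasing subsequence).
i:      1  2  3  4  5  6  7  8  9 10 11 12 13 14
b[i]:  11  6  1  9 10  2  5 13  3  4 14 12  7  8
dp:     1  1  1  2  3  2  3  4  3  4  5  5  5  6
max dp = 6, so deletions = 14 − 6 = 8.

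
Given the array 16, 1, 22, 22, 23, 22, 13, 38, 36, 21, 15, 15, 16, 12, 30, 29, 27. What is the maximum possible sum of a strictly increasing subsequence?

Let S[i] be the best sum of a strictly increasing subsequence ending at i:
i:      1  2  3  4  5  6  7  8  9 10 11 12 13 14 15 16 17
a[i]:  16  1 22 22 23 22 13 38 36 21 15 15 16 12 30 29 27
S:     16  1 38 38 61 38 14 99 97 37 29 29 45 13 91 90 88
Maximum is 99 (e.g. 16 + 22 + 23 + 38).

99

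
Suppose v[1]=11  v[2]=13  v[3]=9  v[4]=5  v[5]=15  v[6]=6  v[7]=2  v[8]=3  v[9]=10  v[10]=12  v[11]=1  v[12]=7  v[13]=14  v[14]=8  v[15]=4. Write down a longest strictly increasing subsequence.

Patience tails give the LIS length; then backtrack through the dp parents:
11 → extends → [11]
13 → extends → [11, 13]
9 → replaces 11 → [9, 13]
5 → replaces 9 → [5, 13]
15 → extends → [5, 13, 15]
6 → replaces 13 → [5, 6, 15]
2 → replaces 5 → [2, 6, 15]
3 → replaces 6 → [2, 3, 15]
10 → replaces 15 → [2, 3, 10]
12 → extends → [2, 3, 10, 12]
1 → replaces 2 → [1, 3, 10, 12]
7 → replaces 10 → [1, 3, 7, 12]
14 → extends → [1, 3, 7, 12, 14]
8 → replaces 12 → [1, 3, 7, 8, 14]
4 → replaces 7 → [1, 3, 4, 8, 14]
Length 5; one witness is 5, 6, 10, 12, 14.

5, 6, 10, 12, 14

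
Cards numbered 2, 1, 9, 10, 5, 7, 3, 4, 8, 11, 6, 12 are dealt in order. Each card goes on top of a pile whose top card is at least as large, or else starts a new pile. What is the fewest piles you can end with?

6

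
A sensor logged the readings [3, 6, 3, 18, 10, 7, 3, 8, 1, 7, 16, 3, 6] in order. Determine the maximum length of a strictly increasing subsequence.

5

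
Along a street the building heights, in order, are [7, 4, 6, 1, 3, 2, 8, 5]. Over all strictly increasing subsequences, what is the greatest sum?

18

Let S[i] be the best sum of a strictly increasing subsequence ending at i:
i:      1  2  3  4  5  6  7  8
a[i]:   7  4  6  1  3  2  8  5
S:      7  4 10  1  4  3 18  9
Maximum is 18 (e.g. 4 + 6 + 8).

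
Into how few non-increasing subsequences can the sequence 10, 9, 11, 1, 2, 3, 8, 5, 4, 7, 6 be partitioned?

5

The minimum number of non-increasing subsequences covering a sequence equals the length of its longest strictly increasing subsequence.
LIS length is 5 (e.g. 1, 2, 3, 5, 7), so 5 piles are needed.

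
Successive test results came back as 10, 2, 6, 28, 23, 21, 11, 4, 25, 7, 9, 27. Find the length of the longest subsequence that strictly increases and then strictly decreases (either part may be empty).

7

inc[i] = longest strictly increasing subsequence ending at i; dec[i] = longest strictly decreasing subsequence starting at i:
i:      1  2  3  4  5  6  7  8  9 10 11 12
a[i]:  10  2  6 28 23 21 11  4 25  7  9 27
inc:    1  1  2  3  3  3  3  2  4  3  4  5
dec:    3  1  2  5  4  3  2  1  2  1  1  1
Best peak at i=4 (value 28): inc=3, dec=5, length 3+5−1 = 7.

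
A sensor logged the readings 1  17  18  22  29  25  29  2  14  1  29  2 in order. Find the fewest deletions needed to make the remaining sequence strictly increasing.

Fewest deletions = n − (longest strictly increasing subsequence).
Patience tails:
1 → extends → [1]
17 → extends → [1, 17]
18 → extends → [1, 17, 18]
22 → extends → [1, 17, 18, 22]
29 → extends → [1, 17, 18, 22, 29]
25 → replaces 29 → [1, 17, 18, 22, 25]
29 → extends → [1, 17, 18, 22, 25, 29]
2 → replaces 17 → [1, 2, 18, 22, 25, 29]
14 → replaces 18 → [1, 2, 14, 22, 25, 29]
1 → already a tail → [1, 2, 14, 22, 25, 29]
29 → already a tail → [1, 2, 14, 22, 25, 29]
2 → already a tail → [1, 2, 14, 22, 25, 29]
Longest strictly increasing subsequence has length 6, so deletions = 12 − 6 = 6.

6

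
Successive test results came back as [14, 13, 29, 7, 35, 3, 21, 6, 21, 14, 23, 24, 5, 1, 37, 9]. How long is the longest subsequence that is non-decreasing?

Track the smallest tail for each achievable length (allowing ties):
14 → extends → [14]
13 → replaces 14 → [13]
29 → extends → [13, 29]
7 → replaces 13 → [7, 29]
35 → extends → [7, 29, 35]
3 → replaces 7 → [3, 29, 35]
21 → replaces 29 → [3, 21, 35]
6 → replaces 21 → [3, 6, 35]
21 → replaces 35 → [3, 6, 21]
14 → replaces 21 → [3, 6, 14]
23 → extends → [3, 6, 14, 23]
24 → extends → [3, 6, 14, 23, 24]
5 → replaces 6 → [3, 5, 14, 23, 24]
1 → replaces 3 → [1, 5, 14, 23, 24]
37 → extends → [1, 5, 14, 23, 24, 37]
9 → replaces 14 → [1, 5, 9, 23, 24, 37]
Six tails, so the longest non-decreasing subsequence has length 6 (e.g. 14, 21, 21, 23, 24, 37).

6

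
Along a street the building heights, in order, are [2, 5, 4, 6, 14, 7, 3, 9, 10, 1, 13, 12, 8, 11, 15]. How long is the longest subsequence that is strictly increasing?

8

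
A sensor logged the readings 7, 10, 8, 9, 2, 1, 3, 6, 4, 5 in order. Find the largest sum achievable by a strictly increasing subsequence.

24

Let S[i] be the best sum of a strictly increasing subsequence ending at i:
i:      1  2  3  4  5  6  7  8  9 10
a[i]:   7 10  8  9  2  1  3  6  4  5
S:      7 17 15 24  2  1  5 11  9 14
Maximum is 24 (e.g. 7 + 8 + 9).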